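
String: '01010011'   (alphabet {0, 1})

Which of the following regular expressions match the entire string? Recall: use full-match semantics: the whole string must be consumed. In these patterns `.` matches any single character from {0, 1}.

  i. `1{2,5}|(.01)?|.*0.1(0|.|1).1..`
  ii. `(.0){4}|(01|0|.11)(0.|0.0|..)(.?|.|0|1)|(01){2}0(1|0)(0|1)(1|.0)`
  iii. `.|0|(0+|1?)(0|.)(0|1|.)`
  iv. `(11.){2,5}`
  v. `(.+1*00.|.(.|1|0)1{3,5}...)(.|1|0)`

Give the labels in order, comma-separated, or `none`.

i → no match
ii → match
iii → no match
iv → no match — must start with '11'
v → match

ii, v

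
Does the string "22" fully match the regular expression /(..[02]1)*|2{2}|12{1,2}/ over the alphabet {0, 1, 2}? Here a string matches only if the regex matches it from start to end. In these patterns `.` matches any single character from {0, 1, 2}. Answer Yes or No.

Yes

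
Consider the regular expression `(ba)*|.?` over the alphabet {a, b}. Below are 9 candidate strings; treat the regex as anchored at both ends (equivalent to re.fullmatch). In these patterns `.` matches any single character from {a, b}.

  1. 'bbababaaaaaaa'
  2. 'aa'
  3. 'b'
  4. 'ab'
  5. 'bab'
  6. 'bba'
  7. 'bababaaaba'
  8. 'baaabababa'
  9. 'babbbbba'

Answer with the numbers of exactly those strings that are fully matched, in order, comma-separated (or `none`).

3

1 → no match
2 → no match
3 → match
4 → no match
5 → no match
6 → no match
7 → no match
8 → no match
9 → no match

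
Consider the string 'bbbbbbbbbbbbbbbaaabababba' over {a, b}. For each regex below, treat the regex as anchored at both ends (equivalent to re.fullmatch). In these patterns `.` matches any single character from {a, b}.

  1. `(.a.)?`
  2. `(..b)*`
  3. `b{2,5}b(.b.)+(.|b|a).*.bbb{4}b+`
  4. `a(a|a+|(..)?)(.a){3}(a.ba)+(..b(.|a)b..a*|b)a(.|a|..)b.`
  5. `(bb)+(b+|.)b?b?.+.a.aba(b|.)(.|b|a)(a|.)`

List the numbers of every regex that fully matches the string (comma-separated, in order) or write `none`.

1 → no match
2 → no match
3 → no match — must end with 'b'
4 → no match — must start with 'a'
5 → match

5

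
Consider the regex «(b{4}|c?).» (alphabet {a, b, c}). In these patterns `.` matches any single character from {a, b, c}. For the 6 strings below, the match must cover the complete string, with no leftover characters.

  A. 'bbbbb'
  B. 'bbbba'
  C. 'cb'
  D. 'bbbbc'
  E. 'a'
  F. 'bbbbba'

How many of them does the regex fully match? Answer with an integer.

5

A → match
B → match
C → match
D → match
E → match
F → no match
Total matched: 5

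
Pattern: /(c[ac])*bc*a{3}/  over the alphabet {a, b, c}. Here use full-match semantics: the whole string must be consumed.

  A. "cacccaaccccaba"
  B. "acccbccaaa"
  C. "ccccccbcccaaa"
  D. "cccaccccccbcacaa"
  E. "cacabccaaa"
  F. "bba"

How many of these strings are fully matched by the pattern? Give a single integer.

2

A → no match
B → no match
C → match
D → no match
E → match
F → no match
Total matched: 2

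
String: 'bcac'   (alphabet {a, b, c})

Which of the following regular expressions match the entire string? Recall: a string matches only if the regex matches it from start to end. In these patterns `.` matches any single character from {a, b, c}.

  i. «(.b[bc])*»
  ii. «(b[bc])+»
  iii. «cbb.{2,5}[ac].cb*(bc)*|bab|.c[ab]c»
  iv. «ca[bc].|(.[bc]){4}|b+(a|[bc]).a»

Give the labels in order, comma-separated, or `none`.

iii

i → no match
ii → no match
iii → match
iv → no match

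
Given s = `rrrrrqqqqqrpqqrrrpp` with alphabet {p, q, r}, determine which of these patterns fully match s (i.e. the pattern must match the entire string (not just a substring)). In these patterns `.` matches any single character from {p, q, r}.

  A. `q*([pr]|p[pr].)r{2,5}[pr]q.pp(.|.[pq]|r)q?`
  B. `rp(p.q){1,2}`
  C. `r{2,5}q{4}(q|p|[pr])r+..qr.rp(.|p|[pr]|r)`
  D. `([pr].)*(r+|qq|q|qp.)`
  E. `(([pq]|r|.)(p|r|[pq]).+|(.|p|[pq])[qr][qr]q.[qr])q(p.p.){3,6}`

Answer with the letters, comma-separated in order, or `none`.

C

A → no match
B → no match — must start with `rpp`
C → match
D → no match
E → no match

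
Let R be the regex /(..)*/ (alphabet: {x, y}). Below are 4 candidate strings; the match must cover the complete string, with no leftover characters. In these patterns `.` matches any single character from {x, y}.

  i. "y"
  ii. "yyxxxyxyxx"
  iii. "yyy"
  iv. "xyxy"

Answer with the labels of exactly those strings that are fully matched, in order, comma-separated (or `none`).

ii, iv

i → no match
ii → match
iii → no match
iv → match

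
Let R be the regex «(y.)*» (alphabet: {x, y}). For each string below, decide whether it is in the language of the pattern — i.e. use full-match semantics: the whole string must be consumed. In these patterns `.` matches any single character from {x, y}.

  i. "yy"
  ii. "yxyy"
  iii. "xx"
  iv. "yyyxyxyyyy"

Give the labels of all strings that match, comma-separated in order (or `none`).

i. "yy" → match
ii. "yxyy" → match
iii. "xx" → no match
iv. "yyyxyxyyyy" → match

i, ii, iv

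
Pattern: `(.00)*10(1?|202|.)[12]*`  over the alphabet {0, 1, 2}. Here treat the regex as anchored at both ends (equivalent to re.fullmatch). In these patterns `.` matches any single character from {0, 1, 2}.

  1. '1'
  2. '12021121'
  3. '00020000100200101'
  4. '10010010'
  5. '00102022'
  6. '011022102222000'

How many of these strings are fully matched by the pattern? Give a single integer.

1

1 → no match
2 → no match
3 → no match
4 → match
5 → no match
6 → no match
Total matched: 1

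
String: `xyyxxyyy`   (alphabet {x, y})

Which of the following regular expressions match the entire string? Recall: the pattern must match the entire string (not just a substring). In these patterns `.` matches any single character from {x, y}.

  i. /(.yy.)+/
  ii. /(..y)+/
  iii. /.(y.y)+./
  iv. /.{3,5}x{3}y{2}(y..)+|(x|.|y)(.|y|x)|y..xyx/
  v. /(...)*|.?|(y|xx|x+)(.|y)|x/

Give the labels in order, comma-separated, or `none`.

i → match
ii → no match
iii → no match
iv → no match
v → no match

i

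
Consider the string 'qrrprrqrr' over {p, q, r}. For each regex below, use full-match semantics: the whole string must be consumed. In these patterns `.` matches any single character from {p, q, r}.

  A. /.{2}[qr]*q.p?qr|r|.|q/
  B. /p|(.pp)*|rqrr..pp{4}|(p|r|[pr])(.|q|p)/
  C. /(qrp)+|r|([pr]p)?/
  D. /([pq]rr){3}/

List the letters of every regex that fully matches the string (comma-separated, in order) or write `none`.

D

A → no match
B → no match
C → no match
D → match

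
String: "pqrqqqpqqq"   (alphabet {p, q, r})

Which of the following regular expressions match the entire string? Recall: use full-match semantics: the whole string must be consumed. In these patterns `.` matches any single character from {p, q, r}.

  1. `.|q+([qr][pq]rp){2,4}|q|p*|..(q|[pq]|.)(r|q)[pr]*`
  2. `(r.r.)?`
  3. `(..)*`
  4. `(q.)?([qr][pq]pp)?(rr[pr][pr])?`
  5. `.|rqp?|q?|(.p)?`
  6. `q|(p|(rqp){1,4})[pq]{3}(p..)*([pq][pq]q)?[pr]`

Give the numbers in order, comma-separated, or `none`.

1 → no match
2 → no match
3 → match
4 → no match
5 → no match
6 → no match

3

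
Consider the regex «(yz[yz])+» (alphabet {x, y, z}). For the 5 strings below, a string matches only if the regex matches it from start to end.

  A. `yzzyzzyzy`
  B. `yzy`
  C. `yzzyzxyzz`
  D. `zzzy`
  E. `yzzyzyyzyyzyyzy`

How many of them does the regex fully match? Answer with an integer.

A. `yzzyzzyzy` → match
B. `yzy` → match
C. `yzzyzxyzz` → no match
D. `zzzy` → no match — must start with `yz`
E → match
Total matched: 3

3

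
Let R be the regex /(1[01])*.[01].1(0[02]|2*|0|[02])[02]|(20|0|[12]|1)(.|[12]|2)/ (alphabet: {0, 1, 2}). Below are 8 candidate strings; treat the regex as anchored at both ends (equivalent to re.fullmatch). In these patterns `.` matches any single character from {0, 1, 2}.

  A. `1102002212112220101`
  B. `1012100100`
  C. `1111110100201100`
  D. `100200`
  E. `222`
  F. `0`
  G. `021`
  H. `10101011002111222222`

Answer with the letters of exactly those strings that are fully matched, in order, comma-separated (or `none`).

none

A → no match
B. `1012100100` → no match
C → no match
D. `100200` → no match
E. `222` → no match
F. `0` → no match
G. `021` → no match
H → no match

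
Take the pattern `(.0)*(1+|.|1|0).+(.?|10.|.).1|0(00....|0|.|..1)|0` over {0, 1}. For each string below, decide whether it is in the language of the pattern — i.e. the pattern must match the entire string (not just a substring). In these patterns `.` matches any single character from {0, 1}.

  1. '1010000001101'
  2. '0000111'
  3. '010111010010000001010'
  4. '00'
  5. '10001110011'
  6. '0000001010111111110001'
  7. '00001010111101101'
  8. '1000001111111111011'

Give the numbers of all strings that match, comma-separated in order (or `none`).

1, 2, 4, 5, 6, 7, 8

1 → match
2 → match
3 → no match
4 → match
5 → match
6 → match
7 → match
8 → match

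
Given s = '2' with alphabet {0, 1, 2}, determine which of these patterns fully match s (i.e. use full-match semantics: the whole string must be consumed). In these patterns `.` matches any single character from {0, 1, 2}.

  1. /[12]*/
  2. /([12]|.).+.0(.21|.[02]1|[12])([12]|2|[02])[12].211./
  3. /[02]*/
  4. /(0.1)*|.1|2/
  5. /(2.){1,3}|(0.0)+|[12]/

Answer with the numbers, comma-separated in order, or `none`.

1 → match
2 → no match
3 → match
4 → match
5 → match

1, 3, 4, 5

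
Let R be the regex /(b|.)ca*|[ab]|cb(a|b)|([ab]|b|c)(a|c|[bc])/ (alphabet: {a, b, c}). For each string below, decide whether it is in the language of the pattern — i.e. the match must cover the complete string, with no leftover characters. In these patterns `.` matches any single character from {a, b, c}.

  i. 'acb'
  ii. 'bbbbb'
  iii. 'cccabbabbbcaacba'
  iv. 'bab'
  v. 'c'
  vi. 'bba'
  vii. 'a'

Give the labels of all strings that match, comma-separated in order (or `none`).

vii

i. 'acb' → no match
ii. 'bbbbb' → no match
iii → no match
iv. 'bab' → no match
v. 'c' → no match
vi. 'bba' → no match
vii. 'a' → match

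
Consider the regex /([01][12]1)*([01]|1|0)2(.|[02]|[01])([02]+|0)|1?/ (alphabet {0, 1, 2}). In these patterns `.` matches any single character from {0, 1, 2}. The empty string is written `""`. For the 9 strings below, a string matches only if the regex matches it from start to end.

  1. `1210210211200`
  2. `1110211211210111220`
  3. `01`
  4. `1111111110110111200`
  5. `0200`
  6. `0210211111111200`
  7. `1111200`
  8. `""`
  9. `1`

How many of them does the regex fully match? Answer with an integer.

8

1 → match
2 → match
3 → no match
4 → match
5 → match
6 → match
7 → match
8 → match
9 → match
Total matched: 8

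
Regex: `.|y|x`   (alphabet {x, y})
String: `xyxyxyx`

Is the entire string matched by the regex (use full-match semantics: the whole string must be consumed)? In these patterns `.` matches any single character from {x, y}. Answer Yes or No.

No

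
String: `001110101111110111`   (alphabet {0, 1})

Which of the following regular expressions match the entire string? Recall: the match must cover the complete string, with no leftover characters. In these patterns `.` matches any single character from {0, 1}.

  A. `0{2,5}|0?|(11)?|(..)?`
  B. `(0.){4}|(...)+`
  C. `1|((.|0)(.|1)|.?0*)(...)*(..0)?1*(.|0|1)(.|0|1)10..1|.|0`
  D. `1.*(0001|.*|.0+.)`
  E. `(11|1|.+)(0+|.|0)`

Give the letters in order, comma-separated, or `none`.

A → no match
B → match
C → match
D → no match — must start with `1`
E → match

B, C, E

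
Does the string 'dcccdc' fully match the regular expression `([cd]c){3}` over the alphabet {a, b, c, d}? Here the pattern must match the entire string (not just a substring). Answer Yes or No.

Yes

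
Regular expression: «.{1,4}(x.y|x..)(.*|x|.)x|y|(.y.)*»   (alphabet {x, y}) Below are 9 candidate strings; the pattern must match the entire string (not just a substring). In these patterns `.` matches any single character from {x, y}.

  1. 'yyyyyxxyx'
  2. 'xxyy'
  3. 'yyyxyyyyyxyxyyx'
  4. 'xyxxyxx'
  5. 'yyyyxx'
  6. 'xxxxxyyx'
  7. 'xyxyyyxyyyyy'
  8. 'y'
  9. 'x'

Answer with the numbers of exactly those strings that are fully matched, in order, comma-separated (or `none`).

1 → match
2 → no match
3 → match
4 → match
5 → no match
6 → match
7 → match
8 → match
9 → no match

1, 3, 4, 6, 7, 8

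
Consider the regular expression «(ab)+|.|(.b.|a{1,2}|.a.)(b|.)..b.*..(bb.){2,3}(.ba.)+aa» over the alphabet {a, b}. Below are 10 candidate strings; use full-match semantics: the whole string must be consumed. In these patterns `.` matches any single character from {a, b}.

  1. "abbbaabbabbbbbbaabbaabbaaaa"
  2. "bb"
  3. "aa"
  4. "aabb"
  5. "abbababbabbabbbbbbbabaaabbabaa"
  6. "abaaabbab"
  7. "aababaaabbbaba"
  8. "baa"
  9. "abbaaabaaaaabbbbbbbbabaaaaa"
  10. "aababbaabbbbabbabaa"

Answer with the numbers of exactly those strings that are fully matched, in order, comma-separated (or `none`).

none

1 → no match
2 → no match
3 → no match
4 → no match
5 → no match
6 → no match
7 → no match
8 → no match
9 → no match
10 → no match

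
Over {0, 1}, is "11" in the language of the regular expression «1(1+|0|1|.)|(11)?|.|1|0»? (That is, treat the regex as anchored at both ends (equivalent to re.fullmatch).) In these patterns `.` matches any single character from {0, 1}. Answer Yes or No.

Yes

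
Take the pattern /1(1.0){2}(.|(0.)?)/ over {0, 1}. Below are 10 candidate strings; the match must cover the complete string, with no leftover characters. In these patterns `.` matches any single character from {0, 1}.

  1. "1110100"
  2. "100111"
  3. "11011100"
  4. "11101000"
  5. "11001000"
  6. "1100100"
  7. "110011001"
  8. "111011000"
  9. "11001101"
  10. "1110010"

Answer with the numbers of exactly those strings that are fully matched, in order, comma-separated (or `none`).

1, 4, 5, 6, 7, 8, 9

1 → match
2 → no match — must start with "11"
3 → no match
4 → match
5 → match
6 → match
7 → match
8 → match
9 → match
10 → no match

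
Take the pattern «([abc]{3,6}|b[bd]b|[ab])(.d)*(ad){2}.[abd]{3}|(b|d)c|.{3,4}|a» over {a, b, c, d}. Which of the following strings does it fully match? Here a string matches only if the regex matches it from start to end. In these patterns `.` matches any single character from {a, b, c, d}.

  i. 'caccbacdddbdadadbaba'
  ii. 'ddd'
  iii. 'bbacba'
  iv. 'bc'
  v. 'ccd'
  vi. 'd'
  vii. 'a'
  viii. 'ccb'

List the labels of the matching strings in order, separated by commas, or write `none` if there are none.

i, ii, iv, v, vii, viii

i → match
ii → match
iii → no match
iv → match
v → match
vi → no match
vii → match
viii → match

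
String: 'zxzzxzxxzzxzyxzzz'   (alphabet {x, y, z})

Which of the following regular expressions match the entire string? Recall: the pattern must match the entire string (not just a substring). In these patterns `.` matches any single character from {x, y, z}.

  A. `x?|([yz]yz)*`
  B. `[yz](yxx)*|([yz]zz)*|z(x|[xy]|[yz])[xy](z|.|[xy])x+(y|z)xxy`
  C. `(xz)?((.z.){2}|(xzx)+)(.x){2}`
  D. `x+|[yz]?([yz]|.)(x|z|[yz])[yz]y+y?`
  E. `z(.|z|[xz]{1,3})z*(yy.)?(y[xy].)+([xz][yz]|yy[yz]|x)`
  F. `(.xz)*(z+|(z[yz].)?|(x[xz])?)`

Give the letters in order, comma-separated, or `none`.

F

A → no match
B → no match
C → no match — must end with 'x'
D → no match
E → no match
F → match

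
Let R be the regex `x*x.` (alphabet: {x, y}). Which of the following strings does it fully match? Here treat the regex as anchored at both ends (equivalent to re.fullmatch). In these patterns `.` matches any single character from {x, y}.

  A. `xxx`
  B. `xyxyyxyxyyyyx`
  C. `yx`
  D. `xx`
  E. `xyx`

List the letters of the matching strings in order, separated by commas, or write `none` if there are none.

A → match
B → no match
C → no match
D → match
E → no match

A, D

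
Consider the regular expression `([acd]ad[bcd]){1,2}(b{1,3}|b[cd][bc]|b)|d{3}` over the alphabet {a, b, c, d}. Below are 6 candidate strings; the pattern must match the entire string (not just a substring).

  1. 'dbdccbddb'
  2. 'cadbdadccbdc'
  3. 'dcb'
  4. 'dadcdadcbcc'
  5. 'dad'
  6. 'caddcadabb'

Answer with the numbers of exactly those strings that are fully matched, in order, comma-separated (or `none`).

4

1 → no match
2 → no match
3 → no match
4 → match
5 → no match
6 → no match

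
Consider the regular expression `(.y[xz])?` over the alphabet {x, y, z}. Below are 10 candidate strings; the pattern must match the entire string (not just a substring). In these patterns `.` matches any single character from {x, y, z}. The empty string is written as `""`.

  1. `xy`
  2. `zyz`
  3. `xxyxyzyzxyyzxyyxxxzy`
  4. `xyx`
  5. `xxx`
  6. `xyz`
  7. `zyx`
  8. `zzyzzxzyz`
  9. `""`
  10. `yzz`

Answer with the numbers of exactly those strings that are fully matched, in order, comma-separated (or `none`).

2, 4, 6, 7, 9

1. `xy` → no match
2. `zyz` → match
3 → no match
4. `xyx` → match
5. `xxx` → no match
6. `xyz` → match
7. `zyx` → match
8. `zzyzzxzyz` → no match
9. `""` → match
10. `yzz` → no match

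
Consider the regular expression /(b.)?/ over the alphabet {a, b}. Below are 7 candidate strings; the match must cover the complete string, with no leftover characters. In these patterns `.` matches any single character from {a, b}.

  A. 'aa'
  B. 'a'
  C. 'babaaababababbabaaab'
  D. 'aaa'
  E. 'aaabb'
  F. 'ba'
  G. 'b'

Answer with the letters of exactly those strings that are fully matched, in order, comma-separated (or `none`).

F

A → no match
B → no match
C → no match
D → no match
E → no match
F → match
G → no match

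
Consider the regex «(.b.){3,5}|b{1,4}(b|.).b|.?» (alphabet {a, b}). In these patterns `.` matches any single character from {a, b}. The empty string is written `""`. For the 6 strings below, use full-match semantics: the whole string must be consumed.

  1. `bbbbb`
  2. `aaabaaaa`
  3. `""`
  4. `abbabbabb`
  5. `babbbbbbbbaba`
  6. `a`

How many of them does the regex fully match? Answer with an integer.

4

1 → match
2 → no match
3 → match
4 → match
5 → no match
6 → match
Total matched: 4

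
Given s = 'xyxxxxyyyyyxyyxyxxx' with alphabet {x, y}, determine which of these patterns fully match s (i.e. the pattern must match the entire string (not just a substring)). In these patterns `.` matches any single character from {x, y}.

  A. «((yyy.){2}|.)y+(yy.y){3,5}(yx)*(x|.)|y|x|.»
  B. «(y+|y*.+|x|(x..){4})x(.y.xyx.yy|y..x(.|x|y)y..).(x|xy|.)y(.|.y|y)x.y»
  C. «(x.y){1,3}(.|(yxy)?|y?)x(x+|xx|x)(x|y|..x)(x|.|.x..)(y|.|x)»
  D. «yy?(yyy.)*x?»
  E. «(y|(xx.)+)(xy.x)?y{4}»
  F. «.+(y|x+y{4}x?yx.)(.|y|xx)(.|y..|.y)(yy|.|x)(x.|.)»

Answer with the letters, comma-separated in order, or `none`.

F

A → no match
B → no match — must end with 'y'
C → no match
D → no match — must start with 'y'
E → no match — must end with 'y'
F → match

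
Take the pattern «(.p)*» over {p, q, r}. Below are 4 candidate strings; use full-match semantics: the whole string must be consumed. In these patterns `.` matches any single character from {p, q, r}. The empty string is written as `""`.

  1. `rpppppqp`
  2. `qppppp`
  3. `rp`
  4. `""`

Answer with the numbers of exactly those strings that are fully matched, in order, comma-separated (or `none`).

1, 2, 3, 4

1 → match
2 → match
3 → match
4 → match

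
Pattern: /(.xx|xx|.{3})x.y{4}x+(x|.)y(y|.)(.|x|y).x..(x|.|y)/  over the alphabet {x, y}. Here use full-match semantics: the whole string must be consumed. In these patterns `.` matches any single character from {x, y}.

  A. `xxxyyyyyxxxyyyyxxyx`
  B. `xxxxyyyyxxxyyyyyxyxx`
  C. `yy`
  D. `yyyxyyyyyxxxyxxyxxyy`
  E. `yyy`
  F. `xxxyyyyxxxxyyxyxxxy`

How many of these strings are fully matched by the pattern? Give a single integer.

A → match
B → match
C → no match
D → match
E → no match
F → no match
Total matched: 3

3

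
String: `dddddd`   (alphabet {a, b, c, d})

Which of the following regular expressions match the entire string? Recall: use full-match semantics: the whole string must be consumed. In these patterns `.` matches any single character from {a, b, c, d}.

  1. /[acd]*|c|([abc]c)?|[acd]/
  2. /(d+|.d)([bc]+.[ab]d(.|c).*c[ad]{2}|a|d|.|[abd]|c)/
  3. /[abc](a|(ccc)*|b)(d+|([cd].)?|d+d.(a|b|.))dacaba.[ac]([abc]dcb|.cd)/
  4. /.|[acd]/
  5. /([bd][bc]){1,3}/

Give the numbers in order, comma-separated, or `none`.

1 → match
2 → match
3 → no match
4 → no match
5 → no match

1, 2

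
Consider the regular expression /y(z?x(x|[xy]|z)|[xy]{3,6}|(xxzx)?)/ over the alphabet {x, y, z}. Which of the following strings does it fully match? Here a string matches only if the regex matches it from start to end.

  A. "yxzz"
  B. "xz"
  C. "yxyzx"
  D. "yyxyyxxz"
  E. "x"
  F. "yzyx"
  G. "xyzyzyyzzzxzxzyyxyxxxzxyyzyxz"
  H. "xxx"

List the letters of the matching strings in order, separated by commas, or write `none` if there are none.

none

A → no match
B → no match — must start with "y"
C → no match
D → no match
E → no match — must start with "y"
F → no match
G → no match — must start with "y"
H → no match — must start with "y"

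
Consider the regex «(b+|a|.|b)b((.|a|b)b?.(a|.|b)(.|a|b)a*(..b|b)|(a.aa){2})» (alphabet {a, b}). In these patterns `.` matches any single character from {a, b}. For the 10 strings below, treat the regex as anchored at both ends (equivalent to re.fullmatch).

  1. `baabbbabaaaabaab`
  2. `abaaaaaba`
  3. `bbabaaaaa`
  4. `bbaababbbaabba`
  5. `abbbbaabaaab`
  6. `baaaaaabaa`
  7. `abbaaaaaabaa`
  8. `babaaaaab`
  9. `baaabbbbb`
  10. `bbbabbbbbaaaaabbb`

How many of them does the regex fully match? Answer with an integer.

0

1 → no match
2 → no match
3 → no match
4 → no match
5 → no match
6 → no match
7 → no match
8 → no match
9 → no match
10 → no match
Total matched: 0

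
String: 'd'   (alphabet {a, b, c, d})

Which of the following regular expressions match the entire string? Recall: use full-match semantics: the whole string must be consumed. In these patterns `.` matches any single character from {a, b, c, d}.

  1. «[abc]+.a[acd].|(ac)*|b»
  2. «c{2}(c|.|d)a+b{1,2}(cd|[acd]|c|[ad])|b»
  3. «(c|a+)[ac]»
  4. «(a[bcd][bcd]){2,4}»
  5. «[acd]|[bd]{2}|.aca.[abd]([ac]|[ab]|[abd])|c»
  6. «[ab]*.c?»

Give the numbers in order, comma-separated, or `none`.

5, 6

1 → no match
2 → no match
3 → no match
4 → no match — must start with 'a'
5 → match
6 → match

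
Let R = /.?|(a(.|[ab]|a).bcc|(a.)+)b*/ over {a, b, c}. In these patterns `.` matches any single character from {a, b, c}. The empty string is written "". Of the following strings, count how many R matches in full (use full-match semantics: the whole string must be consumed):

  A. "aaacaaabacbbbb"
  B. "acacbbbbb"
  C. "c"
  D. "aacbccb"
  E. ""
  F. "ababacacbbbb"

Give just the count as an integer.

6

A → match
B → match
C → match
D → match
E → match
F → match
Total matched: 6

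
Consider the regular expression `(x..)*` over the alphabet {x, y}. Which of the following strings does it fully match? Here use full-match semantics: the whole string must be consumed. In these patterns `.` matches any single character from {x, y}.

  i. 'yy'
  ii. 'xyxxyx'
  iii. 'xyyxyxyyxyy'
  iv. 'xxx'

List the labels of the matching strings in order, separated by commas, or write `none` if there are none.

i → no match
ii → match
iii → no match
iv → match

ii, iv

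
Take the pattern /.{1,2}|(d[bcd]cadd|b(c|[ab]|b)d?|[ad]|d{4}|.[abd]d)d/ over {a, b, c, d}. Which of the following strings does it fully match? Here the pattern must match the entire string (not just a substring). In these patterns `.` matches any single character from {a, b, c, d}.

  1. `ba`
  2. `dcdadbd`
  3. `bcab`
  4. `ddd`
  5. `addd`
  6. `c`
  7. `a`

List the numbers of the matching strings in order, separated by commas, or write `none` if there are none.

1, 5, 6, 7

1 → match
2 → no match
3 → no match
4 → no match
5 → match
6 → match
7 → match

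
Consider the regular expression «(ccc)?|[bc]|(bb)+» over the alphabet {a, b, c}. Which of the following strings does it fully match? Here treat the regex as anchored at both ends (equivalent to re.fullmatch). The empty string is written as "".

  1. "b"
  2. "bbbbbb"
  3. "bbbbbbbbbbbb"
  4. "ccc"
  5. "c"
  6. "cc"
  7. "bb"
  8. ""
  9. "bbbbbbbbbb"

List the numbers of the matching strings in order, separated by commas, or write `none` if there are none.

1, 2, 3, 4, 5, 7, 8, 9

1 → match
2 → match
3 → match
4 → match
5 → match
6 → no match
7 → match
8 → match
9 → match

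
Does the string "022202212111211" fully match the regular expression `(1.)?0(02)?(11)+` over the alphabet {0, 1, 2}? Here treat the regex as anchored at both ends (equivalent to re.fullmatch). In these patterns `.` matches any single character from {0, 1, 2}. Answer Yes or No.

No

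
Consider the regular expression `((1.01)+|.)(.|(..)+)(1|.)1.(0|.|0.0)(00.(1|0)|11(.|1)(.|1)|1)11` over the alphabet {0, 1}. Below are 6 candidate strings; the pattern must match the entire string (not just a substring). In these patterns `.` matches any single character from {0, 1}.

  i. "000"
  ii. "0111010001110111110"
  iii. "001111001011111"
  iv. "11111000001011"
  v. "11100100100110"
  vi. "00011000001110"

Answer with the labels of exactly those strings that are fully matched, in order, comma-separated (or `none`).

i → no match — must end with "11"
ii → no match — must end with "11"
iii → no match
iv → match
v → no match — must end with "11"
vi → no match — must end with "11"

iv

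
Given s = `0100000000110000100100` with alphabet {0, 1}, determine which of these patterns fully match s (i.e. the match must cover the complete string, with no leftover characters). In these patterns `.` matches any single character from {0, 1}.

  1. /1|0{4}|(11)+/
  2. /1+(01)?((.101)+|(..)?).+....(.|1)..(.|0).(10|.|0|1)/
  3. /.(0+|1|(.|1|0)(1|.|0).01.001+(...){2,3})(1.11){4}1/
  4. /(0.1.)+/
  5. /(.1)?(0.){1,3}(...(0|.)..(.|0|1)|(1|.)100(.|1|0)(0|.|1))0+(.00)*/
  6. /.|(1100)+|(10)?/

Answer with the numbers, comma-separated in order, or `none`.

1 → no match
2 → no match — must start with `1`
3 → no match — must end with `111`
4 → no match
5 → match
6 → no match

5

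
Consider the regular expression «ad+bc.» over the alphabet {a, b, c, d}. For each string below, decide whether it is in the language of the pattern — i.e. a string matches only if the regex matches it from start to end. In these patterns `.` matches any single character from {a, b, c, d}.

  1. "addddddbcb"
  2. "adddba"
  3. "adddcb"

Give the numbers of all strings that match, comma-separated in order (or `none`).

1 → match
2 → no match
3 → no match

1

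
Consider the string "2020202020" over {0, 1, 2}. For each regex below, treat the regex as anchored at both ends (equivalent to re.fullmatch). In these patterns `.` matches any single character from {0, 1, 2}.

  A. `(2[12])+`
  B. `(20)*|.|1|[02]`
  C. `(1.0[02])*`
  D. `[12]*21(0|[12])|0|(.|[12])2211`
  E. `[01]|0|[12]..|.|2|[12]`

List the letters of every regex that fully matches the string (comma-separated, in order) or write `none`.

B

A → no match
B → match
C → no match
D → no match
E → no match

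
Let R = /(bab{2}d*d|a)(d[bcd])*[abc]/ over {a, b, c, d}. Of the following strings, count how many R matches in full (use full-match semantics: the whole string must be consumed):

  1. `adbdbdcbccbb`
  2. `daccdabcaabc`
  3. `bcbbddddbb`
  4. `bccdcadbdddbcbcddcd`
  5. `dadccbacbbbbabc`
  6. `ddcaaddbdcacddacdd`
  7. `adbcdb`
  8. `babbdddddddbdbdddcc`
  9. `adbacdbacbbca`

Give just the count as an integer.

1

1 → no match
2 → no match
3 → no match
4 → no match
5 → no match
6 → no match
7 → no match
8 → match
9 → no match
Total matched: 1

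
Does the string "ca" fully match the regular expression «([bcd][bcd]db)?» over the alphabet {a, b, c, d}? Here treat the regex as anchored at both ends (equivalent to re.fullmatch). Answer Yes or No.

No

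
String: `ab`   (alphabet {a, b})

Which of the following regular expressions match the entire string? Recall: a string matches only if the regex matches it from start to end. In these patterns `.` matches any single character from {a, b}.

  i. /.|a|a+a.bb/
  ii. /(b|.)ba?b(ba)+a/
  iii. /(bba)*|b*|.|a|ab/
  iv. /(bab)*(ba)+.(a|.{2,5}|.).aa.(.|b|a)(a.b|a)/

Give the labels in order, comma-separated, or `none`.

i → no match
ii → no match — must end with `baa`
iii → match
iv → no match

iii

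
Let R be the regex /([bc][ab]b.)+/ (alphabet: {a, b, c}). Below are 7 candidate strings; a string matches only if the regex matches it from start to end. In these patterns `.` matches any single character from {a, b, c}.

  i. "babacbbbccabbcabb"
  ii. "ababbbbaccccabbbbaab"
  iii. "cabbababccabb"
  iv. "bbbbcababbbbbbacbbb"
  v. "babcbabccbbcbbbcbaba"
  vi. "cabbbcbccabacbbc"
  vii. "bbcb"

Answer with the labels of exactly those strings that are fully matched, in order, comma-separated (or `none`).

v

i → no match
ii → no match
iii → no match
iv → no match
v → match
vi → no match
vii → no match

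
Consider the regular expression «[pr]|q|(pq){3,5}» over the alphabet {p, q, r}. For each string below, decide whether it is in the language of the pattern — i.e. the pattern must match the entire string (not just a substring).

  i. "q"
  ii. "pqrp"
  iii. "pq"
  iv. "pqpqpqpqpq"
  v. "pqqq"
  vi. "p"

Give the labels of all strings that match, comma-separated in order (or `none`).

i, iv, vi

i → match
ii → no match
iii → no match
iv → match
v → no match
vi → match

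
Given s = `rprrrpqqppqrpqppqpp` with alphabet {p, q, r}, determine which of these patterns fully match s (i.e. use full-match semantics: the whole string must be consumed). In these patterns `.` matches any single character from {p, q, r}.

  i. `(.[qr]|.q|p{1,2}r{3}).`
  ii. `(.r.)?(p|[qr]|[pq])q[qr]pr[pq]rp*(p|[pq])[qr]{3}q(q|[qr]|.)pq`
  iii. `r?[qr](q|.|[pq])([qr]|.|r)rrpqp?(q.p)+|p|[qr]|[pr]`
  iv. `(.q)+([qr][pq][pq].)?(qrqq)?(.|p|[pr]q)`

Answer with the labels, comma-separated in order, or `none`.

iii

i → no match
ii → no match — must end with `pq`
iii → match
iv → no match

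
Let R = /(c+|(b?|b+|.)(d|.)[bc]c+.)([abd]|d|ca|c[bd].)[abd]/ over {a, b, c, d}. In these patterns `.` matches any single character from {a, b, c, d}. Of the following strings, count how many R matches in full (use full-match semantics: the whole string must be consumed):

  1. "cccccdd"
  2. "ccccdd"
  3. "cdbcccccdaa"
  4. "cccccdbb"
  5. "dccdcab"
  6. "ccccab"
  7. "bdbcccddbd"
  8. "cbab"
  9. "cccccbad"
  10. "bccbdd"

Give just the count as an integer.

8

1 → match
2 → match
3 → match
4 → match
5 → match
6 → match
7 → no match
8 → no match
9 → match
10 → match
Total matched: 8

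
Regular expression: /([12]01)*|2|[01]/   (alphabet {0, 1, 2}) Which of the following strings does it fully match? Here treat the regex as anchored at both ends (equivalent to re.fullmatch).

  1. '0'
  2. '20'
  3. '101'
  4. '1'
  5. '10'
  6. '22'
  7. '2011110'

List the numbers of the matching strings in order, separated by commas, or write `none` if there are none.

1, 3, 4

1 → match
2 → no match
3 → match
4 → match
5 → no match
6 → no match
7 → no match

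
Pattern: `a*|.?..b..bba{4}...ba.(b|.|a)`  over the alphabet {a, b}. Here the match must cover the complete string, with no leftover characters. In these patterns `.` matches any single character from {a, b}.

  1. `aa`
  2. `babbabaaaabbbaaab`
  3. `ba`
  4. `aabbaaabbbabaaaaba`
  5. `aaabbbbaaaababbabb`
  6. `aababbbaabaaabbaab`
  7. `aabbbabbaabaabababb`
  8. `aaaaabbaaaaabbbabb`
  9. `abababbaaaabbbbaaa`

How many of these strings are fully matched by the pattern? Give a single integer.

1. `aa` → match
2 → no match
3. `ba` → no match
4 → no match
5 → no match
6 → no match
7 → no match
8 → no match
9 → no match
Total matched: 1

1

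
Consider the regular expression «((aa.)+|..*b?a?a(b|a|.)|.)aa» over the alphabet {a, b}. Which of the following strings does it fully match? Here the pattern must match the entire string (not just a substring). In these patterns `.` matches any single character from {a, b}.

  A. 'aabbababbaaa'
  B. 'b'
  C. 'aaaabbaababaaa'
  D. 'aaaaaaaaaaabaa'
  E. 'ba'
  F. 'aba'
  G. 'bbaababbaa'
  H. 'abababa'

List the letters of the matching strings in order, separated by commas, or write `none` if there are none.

D

A. 'aabbababbaaa' → no match
B. 'b' → no match — must end with 'aa'
C → no match
D → match
E. 'ba' → no match — must end with 'aa'
F. 'aba' → no match — must end with 'aa'
G. 'bbaababbaa' → no match
H. 'abababa' → no match — must end with 'aa'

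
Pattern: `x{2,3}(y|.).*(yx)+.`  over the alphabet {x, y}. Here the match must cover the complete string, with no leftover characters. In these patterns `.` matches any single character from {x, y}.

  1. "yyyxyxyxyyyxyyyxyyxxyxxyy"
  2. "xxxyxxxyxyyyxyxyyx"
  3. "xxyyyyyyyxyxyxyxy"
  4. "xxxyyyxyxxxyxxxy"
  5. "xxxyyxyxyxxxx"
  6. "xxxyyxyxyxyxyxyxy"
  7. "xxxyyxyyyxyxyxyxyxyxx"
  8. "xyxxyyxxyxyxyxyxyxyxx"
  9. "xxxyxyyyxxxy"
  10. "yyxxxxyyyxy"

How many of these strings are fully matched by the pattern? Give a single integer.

3

1 → no match — must start with "x"
2 → no match
3 → match
4 → no match
5 → no match
6 → match
7 → match
8 → no match
9 → no match
10 → no match — must start with "x"
Total matched: 3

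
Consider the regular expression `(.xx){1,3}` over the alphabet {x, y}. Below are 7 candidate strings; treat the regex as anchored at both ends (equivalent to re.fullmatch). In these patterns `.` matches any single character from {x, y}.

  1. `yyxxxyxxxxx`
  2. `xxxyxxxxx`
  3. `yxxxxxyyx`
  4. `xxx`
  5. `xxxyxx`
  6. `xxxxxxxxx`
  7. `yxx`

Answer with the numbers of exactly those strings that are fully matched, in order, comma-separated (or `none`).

2, 4, 5, 6, 7

1 → no match
2 → match
3 → no match — must end with `xx`
4 → match
5 → match
6 → match
7 → match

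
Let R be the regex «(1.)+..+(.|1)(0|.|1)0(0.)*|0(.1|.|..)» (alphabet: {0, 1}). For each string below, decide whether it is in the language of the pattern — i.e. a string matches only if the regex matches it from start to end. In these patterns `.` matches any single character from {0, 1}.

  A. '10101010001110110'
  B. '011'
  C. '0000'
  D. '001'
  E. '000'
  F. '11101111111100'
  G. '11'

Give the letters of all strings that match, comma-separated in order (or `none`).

A → match
B. '011' → match
C. '0000' → no match
D. '001' → match
E. '000' → match
F → match
G. '11' → no match

A, B, D, E, F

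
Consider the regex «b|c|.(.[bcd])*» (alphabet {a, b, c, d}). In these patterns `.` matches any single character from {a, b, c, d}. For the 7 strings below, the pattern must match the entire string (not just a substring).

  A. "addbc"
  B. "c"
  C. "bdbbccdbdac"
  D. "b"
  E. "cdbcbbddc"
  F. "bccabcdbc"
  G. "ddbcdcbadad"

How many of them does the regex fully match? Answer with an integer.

A → match
B → match
C → match
D → match
E → match
F → match
G → match
Total matched: 7

7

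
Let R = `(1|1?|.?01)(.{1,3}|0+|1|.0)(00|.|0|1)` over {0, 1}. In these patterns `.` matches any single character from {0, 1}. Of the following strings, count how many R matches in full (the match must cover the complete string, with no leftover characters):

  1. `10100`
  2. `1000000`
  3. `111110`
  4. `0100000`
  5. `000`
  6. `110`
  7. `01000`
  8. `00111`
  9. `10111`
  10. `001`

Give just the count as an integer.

9

1 → match
2 → match
3 → no match
4 → match
5 → match
6 → match
7 → match
8 → match
9 → match
10 → match
Total matched: 9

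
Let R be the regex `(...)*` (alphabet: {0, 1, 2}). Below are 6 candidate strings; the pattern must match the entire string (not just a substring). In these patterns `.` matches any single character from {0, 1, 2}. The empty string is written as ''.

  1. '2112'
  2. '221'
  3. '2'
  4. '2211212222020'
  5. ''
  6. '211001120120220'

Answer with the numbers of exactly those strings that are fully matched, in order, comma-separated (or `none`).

1 → no match
2 → match
3 → no match
4 → no match
5 → match
6 → match

2, 5, 6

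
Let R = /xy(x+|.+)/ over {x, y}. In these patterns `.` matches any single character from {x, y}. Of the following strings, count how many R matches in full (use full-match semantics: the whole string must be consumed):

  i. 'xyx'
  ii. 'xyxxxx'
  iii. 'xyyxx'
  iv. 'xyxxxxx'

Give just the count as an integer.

4

i → match
ii → match
iii → match
iv → match
Total matched: 4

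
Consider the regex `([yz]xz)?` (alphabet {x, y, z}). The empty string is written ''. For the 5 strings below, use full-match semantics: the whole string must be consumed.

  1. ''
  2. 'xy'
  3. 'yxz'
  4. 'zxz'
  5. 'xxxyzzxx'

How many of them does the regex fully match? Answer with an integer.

1 → match
2 → no match
3 → match
4 → match
5 → no match
Total matched: 3

3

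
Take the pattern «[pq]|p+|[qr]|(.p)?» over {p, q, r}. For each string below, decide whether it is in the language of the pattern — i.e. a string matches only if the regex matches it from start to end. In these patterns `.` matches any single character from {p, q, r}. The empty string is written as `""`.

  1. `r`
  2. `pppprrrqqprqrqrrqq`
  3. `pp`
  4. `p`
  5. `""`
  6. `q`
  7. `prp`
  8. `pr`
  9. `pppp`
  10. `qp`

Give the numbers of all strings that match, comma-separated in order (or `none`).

1, 3, 4, 5, 6, 9, 10

1. `r` → match
2 → no match
3. `pp` → match
4. `p` → match
5. `""` → match
6. `q` → match
7. `prp` → no match
8. `pr` → no match
9. `pppp` → match
10. `qp` → match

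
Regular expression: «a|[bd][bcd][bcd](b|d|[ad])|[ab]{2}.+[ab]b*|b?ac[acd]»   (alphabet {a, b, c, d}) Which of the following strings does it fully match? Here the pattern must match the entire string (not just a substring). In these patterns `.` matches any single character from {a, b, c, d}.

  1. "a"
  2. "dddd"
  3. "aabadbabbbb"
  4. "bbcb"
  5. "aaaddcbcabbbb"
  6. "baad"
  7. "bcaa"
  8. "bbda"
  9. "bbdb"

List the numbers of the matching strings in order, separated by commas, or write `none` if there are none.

1 → match
2 → match
3 → match
4 → match
5 → match
6 → no match
7 → no match
8 → match
9 → match

1, 2, 3, 4, 5, 8, 9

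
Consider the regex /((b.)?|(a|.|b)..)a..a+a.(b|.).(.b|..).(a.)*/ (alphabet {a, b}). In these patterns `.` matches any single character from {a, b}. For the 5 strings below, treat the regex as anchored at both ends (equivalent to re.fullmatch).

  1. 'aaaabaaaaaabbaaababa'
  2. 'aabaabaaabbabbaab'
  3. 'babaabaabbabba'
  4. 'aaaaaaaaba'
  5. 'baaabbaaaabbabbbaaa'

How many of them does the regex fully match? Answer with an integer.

2

1 → no match
2 → match
3 → match
4 → no match
5 → no match
Total matched: 2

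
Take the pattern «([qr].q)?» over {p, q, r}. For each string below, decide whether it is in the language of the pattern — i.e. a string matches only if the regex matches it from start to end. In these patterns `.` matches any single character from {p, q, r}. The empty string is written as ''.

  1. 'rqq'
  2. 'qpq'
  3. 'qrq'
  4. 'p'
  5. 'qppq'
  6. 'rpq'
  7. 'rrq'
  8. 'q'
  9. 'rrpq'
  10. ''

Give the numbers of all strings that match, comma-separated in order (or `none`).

1 → match
2 → match
3 → match
4 → no match
5 → no match
6 → match
7 → match
8 → no match
9 → no match
10 → match

1, 2, 3, 6, 7, 10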